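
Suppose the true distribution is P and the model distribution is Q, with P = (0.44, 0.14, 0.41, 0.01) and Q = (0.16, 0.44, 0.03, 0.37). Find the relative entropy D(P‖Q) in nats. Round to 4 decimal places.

D(P‖Q) = Σ p·ln(p/q).
  0.44·ln(0.44/0.16) = 0.44510
  0.14·ln(0.14/0.44) = -0.16032
  0.41·ln(0.41/0.03) = 1.07213
  0.01·ln(0.01/0.37) = -0.03611
D(P‖Q) = 1.3208 nats.

1.3208 nats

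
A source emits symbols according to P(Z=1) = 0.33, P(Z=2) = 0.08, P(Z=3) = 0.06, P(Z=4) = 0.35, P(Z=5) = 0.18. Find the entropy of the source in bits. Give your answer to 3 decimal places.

H(Z) = −Σ p·log₂ p.
  −(0.33)·log₂(0.33) = 0.5278
  −(0.08)·log₂(0.08) = 0.2915
  −(0.06)·log₂(0.06) = 0.2435
  −(0.35)·log₂(0.35) = 0.5301
  −(0.18)·log₂(0.18) = 0.4453
Sum: 0.5278 + 0.2915 + 0.2435 + 0.5301 + 0.4453 = 2.038 bits.

2.038 bits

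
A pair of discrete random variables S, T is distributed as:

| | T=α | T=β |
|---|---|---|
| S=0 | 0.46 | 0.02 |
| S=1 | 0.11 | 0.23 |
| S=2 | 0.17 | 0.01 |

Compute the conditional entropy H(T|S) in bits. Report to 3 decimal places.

0.484 bits

Chain rule: H(T|S) = H(S,T) − H(S).
Marginals: p(S) = (0.4800, 0.3400, 0.1800), p(T) = (0.7400, 0.2600).
H(S,T) = 1.9672 bits; H(S) = 1.4828 bits.
H(T|S) = 1.9672 − 1.4828 = 0.484 bits.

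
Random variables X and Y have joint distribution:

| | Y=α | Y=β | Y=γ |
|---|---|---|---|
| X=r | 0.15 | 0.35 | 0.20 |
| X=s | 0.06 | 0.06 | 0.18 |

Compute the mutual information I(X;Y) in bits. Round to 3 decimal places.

Marginals: p(X) = (0.7000, 0.3000), p(Y) = (0.2100, 0.4100, 0.3800).
I(X;Y) = H(X) + H(Y) − H(X,Y).
H(X) = 0.8813, H(Y) = 1.5307, H(X,Y) = 2.3374.
I(X;Y) = 0.8813 + 1.5307 − 2.3374 = 0.075 bits.

0.075 bits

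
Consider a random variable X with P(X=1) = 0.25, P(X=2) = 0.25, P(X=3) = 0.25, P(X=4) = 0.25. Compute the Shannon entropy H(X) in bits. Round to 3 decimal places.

2.000 bits

H(X) = −Σ p·log₂ p.
  −(0.25)·log₂(0.25) = 0.5000
  −(0.25)·log₂(0.25) = 0.5000
  −(0.25)·log₂(0.25) = 0.5000
  −(0.25)·log₂(0.25) = 0.5000
Sum: 0.5000 + 0.5000 + 0.5000 + 0.5000 = 2.000 bits.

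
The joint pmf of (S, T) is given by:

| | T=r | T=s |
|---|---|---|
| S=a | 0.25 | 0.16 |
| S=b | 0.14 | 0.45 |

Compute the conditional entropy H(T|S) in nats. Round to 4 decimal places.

Marginals: p(S) = (0.4100, 0.5900), p(T) = (0.3900, 0.6100).
H(T|S) = Σ p(S) · H(T|S=·).
  S=a: p=0.4100, H(T|S=a) = 0.6689
  S=b: p=0.5900, H(T|S=b) = 0.5479
Weighted sum = 0.5975 nats.

0.5975 nats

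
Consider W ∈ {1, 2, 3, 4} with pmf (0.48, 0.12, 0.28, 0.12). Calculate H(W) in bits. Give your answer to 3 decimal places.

H(W) = −Σ p·log₂ p.
  −(0.48)·log₂(0.48) = 0.5083
  −(0.12)·log₂(0.12) = 0.3671
  −(0.28)·log₂(0.28) = 0.5142
  −(0.12)·log₂(0.12) = 0.3671
Sum: 0.5083 + 0.3671 + 0.5142 + 0.3671 = 1.757 bits.

1.757 bits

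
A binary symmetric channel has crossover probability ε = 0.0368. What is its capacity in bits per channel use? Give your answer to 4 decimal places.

0.7726 bits

Binary symmetric channel: C = 1 − h₂(ε) where h₂ is the binary entropy function.
h₂(0.0368) = −0.0368·log₂0.0368 − 0.9632·log₂0.9632 = 0.2274.
C = 1 − 0.2274 = 0.7726 bits per channel use.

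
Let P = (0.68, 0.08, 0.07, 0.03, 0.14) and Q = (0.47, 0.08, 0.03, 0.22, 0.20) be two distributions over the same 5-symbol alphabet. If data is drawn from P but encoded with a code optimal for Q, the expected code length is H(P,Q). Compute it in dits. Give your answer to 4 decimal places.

0.5349 dits

H(P,Q) = −Σ p·log₁₀ q.
  −0.68·log₁₀(0.47) = 0.22297
  −0.08·log₁₀(0.08) = 0.08775
  −0.07·log₁₀(0.03) = 0.10660
  −0.03·log₁₀(0.22) = 0.01973
  −0.14·log₁₀(0.20) = 0.09786
H(P,Q) = 0.5349 dits.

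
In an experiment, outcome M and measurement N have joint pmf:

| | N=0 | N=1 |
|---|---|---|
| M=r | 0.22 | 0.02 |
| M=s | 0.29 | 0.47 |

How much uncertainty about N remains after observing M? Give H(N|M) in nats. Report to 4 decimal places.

Marginals: p(M) = (0.2400, 0.7600), p(N) = (0.5100, 0.4900).
H(N|M) = Σ p(M) · H(N|M=·).
  M=r: p=0.2400, H(N|M=r) = 0.2868
  M=s: p=0.7600, H(N|M=s) = 0.6648
Weighted sum = 0.5741 nats.

0.5741 nats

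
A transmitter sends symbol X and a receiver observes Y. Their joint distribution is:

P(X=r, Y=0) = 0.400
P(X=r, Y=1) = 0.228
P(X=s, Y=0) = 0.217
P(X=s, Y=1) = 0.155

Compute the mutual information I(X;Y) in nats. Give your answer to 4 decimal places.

0.0014 nats

Marginals: p(X) = (0.6280, 0.3720), p(Y) = (0.6170, 0.3830).
I(X;Y) = H(X) + H(Y) − H(X,Y).
H(X) = 0.6600, H(Y) = 0.6655, H(X,Y) = 1.3241.
I(X;Y) = 0.6600 + 0.6655 − 1.3241 = 0.0014 nats.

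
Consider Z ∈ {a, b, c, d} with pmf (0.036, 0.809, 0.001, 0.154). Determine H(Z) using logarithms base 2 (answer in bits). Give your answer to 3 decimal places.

0.846 bits

H(Z) = −Σ p·log₂ p.
  −(0.036)·log₂(0.036) = 0.1727
  −(0.809)·log₂(0.809) = 0.2474
  −(0.001)·log₂(0.001) = 0.0100
  −(0.154)·log₂(0.154) = 0.4156
Sum: 0.1727 + 0.2474 + 0.0100 + 0.4156 = 0.846 bits.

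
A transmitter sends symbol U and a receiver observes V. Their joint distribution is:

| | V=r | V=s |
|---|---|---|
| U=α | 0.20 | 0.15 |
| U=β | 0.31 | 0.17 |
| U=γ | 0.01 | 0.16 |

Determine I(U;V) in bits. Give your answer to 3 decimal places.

0.149 bits

Marginals: p(U) = (0.3500, 0.4800, 0.1700), p(V) = (0.5200, 0.4800).
I(U;V) = H(U) + H(V) − H(U,V).
H(U) = 1.4730, H(V) = 0.9988, H(U,V) = 2.3228.
I(U;V) = 1.4730 + 0.9988 − 2.3228 = 0.149 bits.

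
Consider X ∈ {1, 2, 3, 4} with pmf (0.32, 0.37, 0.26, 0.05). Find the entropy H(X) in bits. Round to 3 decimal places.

1.778 bits

H(X) = −Σ p·log₂ p.
  −(0.32)·log₂(0.32) = 0.5260
  −(0.37)·log₂(0.37) = 0.5307
  −(0.26)·log₂(0.26) = 0.5053
  −(0.05)·log₂(0.05) = 0.2161
Sum: 0.5260 + 0.5307 + 0.5053 + 0.2161 = 1.778 bits.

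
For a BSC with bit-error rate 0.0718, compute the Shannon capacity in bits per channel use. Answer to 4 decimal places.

0.6274 bits

Binary symmetric channel: C = 1 − h₂(ε) where h₂ is the binary entropy function.
h₂(0.0718) = −0.0718·log₂0.0718 − 0.9282·log₂0.9282 = 0.3726.
C = 1 − 0.3726 = 0.6274 bits per channel use.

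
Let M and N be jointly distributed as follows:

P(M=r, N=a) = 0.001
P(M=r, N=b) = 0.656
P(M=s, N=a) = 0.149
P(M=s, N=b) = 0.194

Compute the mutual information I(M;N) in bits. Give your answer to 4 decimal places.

Marginals: p(M) = (0.6570, 0.3430), p(N) = (0.1500, 0.8500).
I(M;N) = Σ p(x,y)·log₂[p(x,y)/(p(x)p(y))].
  (r,a): 0.001·log₂(0.0101) = -0.00662
  (r,b): 0.656·log₂(1.1747) = 0.15237
  (s,a): 0.149·log₂(2.8960) = 0.22858
  (s,b): 0.194·log₂(0.6654) = -0.11401
Sum = 0.2603 bits.

0.2603 bits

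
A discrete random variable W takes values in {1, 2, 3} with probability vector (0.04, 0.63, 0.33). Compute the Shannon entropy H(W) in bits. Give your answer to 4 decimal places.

1.1335 bits

H(W) = −Σ p·log₂ p.
  −(0.04)·log₂(0.04) = 0.18575
  −(0.63)·log₂(0.63) = 0.41994
  −(0.33)·log₂(0.33) = 0.52782
Sum: 0.18575 + 0.41994 + 0.52782 = 1.1335 bits.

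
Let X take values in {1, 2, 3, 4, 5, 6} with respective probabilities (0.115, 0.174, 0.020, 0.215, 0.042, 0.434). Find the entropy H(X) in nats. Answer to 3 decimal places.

1.457 nats

H(X) = −Σ p·ln p.
  −(0.115)·ln(0.115) = 0.2487
  −(0.174)·ln(0.174) = 0.3043
  −(0.020)·ln(0.020) = 0.0782
  −(0.215)·ln(0.215) = 0.3305
  −(0.042)·ln(0.042) = 0.1331
  −(0.434)·ln(0.434) = 0.3623
Sum: 0.2487 + 0.3043 + 0.0782 + 0.3305 + 0.1331 + 0.3623 = 1.457 nats.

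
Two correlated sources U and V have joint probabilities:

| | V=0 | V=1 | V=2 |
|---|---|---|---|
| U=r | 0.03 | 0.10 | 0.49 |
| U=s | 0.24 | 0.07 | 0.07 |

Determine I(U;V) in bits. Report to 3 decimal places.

Marginals: p(U) = (0.6200, 0.3800), p(V) = (0.2700, 0.1700, 0.5600).
I(U;V) = H(U) + H(V) − H(U,V).
H(U) = 0.9580, H(V) = 1.4130, H(U,V) = 2.0195.
I(U;V) = 0.9580 + 1.4130 − 2.0195 = 0.352 bits.

0.352 bits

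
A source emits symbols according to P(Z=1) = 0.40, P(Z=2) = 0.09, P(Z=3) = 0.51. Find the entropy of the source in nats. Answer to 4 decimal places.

H(Z) = −Σ p·ln p.
  −(0.40)·ln(0.40) = 0.36652
  −(0.09)·ln(0.09) = 0.21672
  −(0.51)·ln(0.51) = 0.34341
Sum: 0.36652 + 0.21672 + 0.34341 = 0.9266 nats.

0.9266 nats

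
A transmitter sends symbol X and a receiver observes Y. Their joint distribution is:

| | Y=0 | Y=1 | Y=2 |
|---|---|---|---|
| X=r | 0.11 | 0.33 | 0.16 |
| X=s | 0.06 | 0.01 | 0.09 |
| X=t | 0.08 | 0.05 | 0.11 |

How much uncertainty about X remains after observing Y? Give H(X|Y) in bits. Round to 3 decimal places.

1.221 bits

Chain rule: H(X|Y) = H(X,Y) − H(Y).
Marginals: p(X) = (0.6000, 0.1600, 0.2400), p(Y) = (0.2500, 0.3900, 0.3600).
H(X,Y) = 2.7816 bits; H(Y) = 1.5604 bits.
H(X|Y) = 2.7816 − 1.5604 = 1.221 bits.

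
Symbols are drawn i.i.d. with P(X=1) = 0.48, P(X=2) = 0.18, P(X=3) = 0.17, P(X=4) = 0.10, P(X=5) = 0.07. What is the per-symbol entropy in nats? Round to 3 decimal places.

H(X) = −Σ p·ln p.
  −(0.48)·ln(0.48) = 0.3523
  −(0.18)·ln(0.18) = 0.3087
  −(0.17)·ln(0.17) = 0.3012
  −(0.10)·ln(0.10) = 0.2303
  −(0.07)·ln(0.07) = 0.1861
Sum: 0.3523 + 0.3087 + 0.3012 + 0.2303 + 0.1861 = 1.379 nats.

1.379 nats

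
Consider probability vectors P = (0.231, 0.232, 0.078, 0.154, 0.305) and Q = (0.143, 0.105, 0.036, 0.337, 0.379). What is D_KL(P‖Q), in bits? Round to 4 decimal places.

0.2426 bits

D(P‖Q) = Σ p·log₂(p/q).
  0.231·log₂(0.231/0.143) = 0.15982
  0.232·log₂(0.232/0.105) = 0.26535
  0.078·log₂(0.078/0.036) = 0.08701
  0.154·log₂(0.154/0.337) = -0.17399
  0.305·log₂(0.305/0.379) = -0.09558
D(P‖Q) = 0.2426 bits.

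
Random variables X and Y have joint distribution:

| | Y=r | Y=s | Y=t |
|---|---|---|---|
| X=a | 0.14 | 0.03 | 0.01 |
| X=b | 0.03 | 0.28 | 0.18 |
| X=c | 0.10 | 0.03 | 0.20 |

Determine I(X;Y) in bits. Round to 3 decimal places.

Marginals: p(X) = (0.1800, 0.4900, 0.3300), p(Y) = (0.2700, 0.3400, 0.3900).
I(X;Y) = Σ p(x,y)·log₂[p(x,y)/(p(x)p(y))].
  (a,r): 0.14·log₂(2.8807) = 0.2137
  (a,s): 0.03·log₂(0.4902) = -0.0309
  (a,t): 0.01·log₂(0.1425) = -0.0281
  (b,r): 0.03·log₂(0.2268) = -0.0642
  (b,s): 0.28·log₂(1.6807) = 0.2097
  (b,t): 0.18·log₂(0.9419) = -0.0155
  (c,r): 0.10·log₂(1.1223) = 0.0167
  (c,s): 0.03·log₂(0.2674) = -0.0571
  (c,t): 0.20·log₂(1.5540) = 0.1272
Sum = 0.371 bits.

0.371 bits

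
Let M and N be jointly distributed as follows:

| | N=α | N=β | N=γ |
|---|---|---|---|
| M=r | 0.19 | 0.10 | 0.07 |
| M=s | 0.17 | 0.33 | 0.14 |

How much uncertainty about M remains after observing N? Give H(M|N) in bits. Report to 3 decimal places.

0.888 bits

Marginals: p(M) = (0.3600, 0.6400), p(N) = (0.3600, 0.4300, 0.2100).
H(M|N) = Σ p(N) · H(M|N=·).
  N=α: p=0.3600, H(M|N=α) = 0.9978
  N=β: p=0.4300, H(M|N=β) = 0.7824
  N=γ: p=0.2100, H(M|N=γ) = 0.9183
Weighted sum = 0.888 bits.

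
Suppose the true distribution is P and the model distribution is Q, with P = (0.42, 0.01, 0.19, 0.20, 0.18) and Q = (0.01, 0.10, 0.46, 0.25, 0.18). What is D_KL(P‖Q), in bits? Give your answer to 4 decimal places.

D(P‖Q) = Σ p·log₂(p/q).
  0.42·log₂(0.42/0.01) = 2.26477
  0.01·log₂(0.01/0.10) = -0.03322
  0.19·log₂(0.19/0.46) = -0.24237
  0.20·log₂(0.20/0.25) = -0.06439
  0.18·log₂(0.18/0.18) = 0.00000
D(P‖Q) = 1.9248 bits.

1.9248 bits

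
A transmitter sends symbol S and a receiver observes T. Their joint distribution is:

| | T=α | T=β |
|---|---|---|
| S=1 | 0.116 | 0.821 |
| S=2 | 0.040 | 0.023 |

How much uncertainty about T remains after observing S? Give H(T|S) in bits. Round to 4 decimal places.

Chain rule: H(T|S) = H(S,T) − H(S).
Marginals: p(S) = (0.9370, 0.0630), p(T) = (0.1560, 0.8440).
H(S,T) = 0.9050 bits; H(S) = 0.3392 bits.
H(T|S) = 0.9050 − 0.3392 = 0.5658 bits.

0.5658 bits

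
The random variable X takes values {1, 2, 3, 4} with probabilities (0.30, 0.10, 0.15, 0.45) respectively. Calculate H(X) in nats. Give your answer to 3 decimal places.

H(X) = −Σ p·ln p.
  −(0.30)·ln(0.30) = 0.3612
  −(0.10)·ln(0.10) = 0.2303
  −(0.15)·ln(0.15) = 0.2846
  −(0.45)·ln(0.45) = 0.3593
Sum: 0.3612 + 0.2303 + 0.2846 + 0.3593 = 1.235 nats.

1.235 nats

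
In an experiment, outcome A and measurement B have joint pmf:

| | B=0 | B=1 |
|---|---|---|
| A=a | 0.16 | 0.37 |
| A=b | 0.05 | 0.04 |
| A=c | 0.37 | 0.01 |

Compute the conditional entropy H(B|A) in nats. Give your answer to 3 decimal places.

Chain rule: H(B|A) = H(A,B) − H(A).
Marginals: p(A) = (0.5300, 0.0900, 0.3800), p(B) = (0.5800, 0.4200).
H(A,B) = 1.3536 nats; H(A) = 0.9209 nats.
H(B|A) = 1.3536 − 0.9209 = 0.433 nats.

0.433 nats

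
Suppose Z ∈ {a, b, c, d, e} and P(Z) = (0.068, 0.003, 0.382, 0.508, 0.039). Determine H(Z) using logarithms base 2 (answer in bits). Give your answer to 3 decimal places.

H(Z) = −Σ p·log₂ p.
  −(0.068)·log₂(0.068) = 0.2637
  −(0.003)·log₂(0.003) = 0.0251
  −(0.382)·log₂(0.382) = 0.5304
  −(0.508)·log₂(0.508) = 0.4964
  −(0.039)·log₂(0.039) = 0.1825
Sum: 0.2637 + 0.0251 + 0.5304 + 0.4964 + 0.1825 = 1.498 bits.

1.498 bits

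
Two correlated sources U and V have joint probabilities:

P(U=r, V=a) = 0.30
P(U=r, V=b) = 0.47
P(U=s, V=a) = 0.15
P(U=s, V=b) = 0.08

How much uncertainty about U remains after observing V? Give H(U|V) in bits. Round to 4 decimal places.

0.7423 bits

Chain rule: H(U|V) = H(U,V) − H(V).
Marginals: p(U) = (0.7700, 0.2300), p(V) = (0.4500, 0.5500).
H(U,V) = 1.7351 bits; H(V) = 0.9928 bits.
H(U|V) = 1.7351 − 0.9928 = 0.7423 bits.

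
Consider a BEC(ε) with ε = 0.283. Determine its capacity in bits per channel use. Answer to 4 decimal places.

0.7170 bits

Binary erasure channel: capacity C = 1 − ε.
C = 1 − 0.283 = 0.7170 bits per channel use.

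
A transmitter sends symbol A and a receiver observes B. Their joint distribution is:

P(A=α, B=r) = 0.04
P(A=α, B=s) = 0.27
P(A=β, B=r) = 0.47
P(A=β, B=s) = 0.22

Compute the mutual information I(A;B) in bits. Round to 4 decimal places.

0.2046 bits

Marginals: p(A) = (0.3100, 0.6900), p(B) = (0.5100, 0.4900).
I(A;B) = Σ p(x,y)·log₂[p(x,y)/(p(x)p(y))].
  (α,r): 0.04·log₂(0.2530) = -0.07931
  (α,s): 0.27·log₂(1.7775) = 0.22406
  (β,r): 0.47·log₂(1.3356) = 0.19622
  (β,s): 0.22·log₂(0.6507) = -0.13639
Sum = 0.2046 bits.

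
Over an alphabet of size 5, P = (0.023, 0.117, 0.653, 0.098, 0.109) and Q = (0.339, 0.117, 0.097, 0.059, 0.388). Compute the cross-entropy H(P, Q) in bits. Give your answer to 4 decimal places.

3.1450 bits

H(P,Q) = −Σ p·log₂ q.
  −0.023·log₂(0.339) = 0.03589
  −0.117·log₂(0.117) = 0.36216
  −0.653·log₂(0.097) = 2.19791
  −0.098·log₂(0.059) = 0.40015
  −0.109·log₂(0.388) = 0.14888
H(P,Q) = 3.1450 bits.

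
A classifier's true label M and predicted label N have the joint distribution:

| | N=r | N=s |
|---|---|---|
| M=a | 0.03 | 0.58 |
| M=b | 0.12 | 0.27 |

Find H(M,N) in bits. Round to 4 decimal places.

1.4847 bits

H(M,N) = −Σ p(x,y)·log₂ p(x,y) over all 4 cells.
  cell (a,r): −0.03·log₂0.03 = 0.15177
  cell (a,s): −0.58·log₂0.58 = 0.45581
  cell (b,r): −0.12·log₂0.12 = 0.36707
  cell (b,s): −0.27·log₂0.27 = 0.51002
Sum = 1.4847 bits.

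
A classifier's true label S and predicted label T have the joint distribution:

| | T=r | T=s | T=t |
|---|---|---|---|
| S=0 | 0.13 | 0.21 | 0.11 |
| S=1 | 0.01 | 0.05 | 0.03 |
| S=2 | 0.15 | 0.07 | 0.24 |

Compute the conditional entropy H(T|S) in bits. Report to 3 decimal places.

Marginals: p(S) = (0.4500, 0.0900, 0.4600), p(T) = (0.2900, 0.3300, 0.3800).
H(T|S) = Σ p(S) · H(T|S=·).
  S=0: p=0.4500, H(T|S=0) = 1.5275
  S=1: p=0.0900, H(T|S=1) = 1.3516
  S=2: p=0.4600, H(T|S=2) = 1.4302
Weighted sum = 1.467 bits.

1.467 bits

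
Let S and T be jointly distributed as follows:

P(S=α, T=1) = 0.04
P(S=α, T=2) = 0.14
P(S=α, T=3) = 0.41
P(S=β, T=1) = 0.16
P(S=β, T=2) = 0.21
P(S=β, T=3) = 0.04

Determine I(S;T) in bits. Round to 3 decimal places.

Marginals: p(S) = (0.5900, 0.4100), p(T) = (0.2000, 0.3500, 0.4500).
I(S;T) = H(S) + H(T) − H(S,T).
H(S) = 0.9765, H(T) = 1.5129, H(S,T) = 2.1918.
I(S;T) = 0.9765 + 1.5129 − 2.1918 = 0.298 bits.

0.298 bits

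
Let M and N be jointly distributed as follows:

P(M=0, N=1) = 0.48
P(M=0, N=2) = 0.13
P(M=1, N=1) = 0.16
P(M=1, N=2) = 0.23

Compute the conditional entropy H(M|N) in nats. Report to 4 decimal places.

0.5954 nats

Chain rule: H(M|N) = H(M,N) − H(N).
Marginals: p(M) = (0.6100, 0.3900), p(N) = (0.6400, 0.3600).
H(M,N) = 1.2488 nats; H(N) = 0.6534 nats.
H(M|N) = 1.2488 − 0.6534 = 0.5954 nats.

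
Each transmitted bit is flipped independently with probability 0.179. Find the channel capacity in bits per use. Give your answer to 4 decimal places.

Binary symmetric channel: C = 1 − h₂(ε) where h₂ is the binary entropy function.
h₂(0.179) = −0.179·log₂0.179 − 0.821·log₂0.821 = 0.6779.
C = 1 − 0.6779 = 0.3221 bits per channel use.

0.3221 bits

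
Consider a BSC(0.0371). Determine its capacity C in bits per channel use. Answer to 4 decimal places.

Binary symmetric channel: C = 1 − h₂(ε) where h₂ is the binary entropy function.
h₂(0.0371) = −0.0371·log₂0.0371 − 0.9629·log₂0.9629 = 0.2288.
C = 1 − 0.2288 = 0.7712 bits per channel use.

0.7712 bits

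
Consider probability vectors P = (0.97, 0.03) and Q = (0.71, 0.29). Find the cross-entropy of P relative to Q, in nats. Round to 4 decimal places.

H(P,Q) = −Σ p·ln q.
  −0.97·ln(0.71) = 0.33222
  −0.03·ln(0.29) = 0.03714
H(P,Q) = 0.3694 nats.

0.3694 nats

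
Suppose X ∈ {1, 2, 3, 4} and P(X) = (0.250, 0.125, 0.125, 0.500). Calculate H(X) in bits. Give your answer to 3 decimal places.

1.750 bits

H(X) = −Σ p·log₂ p.
  −(0.250)·log₂(0.250) = 0.5000
  −(0.125)·log₂(0.125) = 0.3750
  −(0.125)·log₂(0.125) = 0.3750
  −(0.500)·log₂(0.500) = 0.5000
Sum: 0.5000 + 0.3750 + 0.3750 + 0.5000 = 1.750 bits.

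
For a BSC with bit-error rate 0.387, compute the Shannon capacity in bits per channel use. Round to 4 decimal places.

0.0372 bits

Binary symmetric channel: C = 1 − h₂(ε) where h₂ is the binary entropy function.
h₂(0.387) = −0.387·log₂0.387 − 0.613·log₂0.613 = 0.9628.
C = 1 − 0.9628 = 0.0372 bits per channel use.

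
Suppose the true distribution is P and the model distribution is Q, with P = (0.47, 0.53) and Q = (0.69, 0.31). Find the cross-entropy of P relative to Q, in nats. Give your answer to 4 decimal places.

H(P,Q) = −Σ p·ln q.
  −0.47·ln(0.69) = 0.17440
  −0.53·ln(0.31) = 0.62073
H(P,Q) = 0.7951 nats.

0.7951 nats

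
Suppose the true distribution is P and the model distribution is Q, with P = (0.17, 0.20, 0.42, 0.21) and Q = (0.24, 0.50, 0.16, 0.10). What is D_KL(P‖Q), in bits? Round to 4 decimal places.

0.4606 bits

D(P‖Q) = Σ p·log₂(p/q).
  0.17·log₂(0.17/0.24) = -0.08457
  0.20·log₂(0.20/0.50) = -0.26439
  0.42·log₂(0.42/0.16) = 0.58477
  0.21·log₂(0.21/0.10) = 0.22478
D(P‖Q) = 0.4606 bits.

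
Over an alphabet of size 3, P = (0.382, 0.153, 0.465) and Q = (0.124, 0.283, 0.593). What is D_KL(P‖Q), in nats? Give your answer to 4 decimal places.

0.2226 nats

D(P‖Q) = Σ p·ln(p/q).
  0.382·ln(0.382/0.124) = 0.42980
  0.153·ln(0.153/0.283) = -0.09410
  0.465·ln(0.465/0.593) = -0.11307
D(P‖Q) = 0.2226 nats.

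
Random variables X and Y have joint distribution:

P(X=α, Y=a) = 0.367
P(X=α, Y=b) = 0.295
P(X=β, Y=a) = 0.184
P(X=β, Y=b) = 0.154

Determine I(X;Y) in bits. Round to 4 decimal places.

0.0001 bits

Marginals: p(X) = (0.6620, 0.3380), p(Y) = (0.5510, 0.4490).
I(X;Y) = Σ p(x,y)·log₂[p(x,y)/(p(x)p(y))].
  (α,a): 0.367·log₂(1.0061) = 0.00324
  (α,b): 0.295·log₂(0.9925) = -0.00322
  (β,a): 0.184·log₂(0.9880) = -0.00321
  (β,b): 0.154·log₂(1.0147) = 0.00325
Sum = 0.0001 bits.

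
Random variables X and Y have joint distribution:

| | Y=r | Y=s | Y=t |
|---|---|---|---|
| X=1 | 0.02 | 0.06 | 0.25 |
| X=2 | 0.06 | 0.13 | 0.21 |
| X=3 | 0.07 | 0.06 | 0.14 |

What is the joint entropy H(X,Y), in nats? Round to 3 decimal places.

1.986 nats

H(X,Y) = −Σ p(x,y)·ln p(x,y) over all 9 cells.
  cell (1,r): −0.02·ln0.02 = 0.0782
  cell (1,s): −0.06·ln0.06 = 0.1688
  cell (1,t): −0.25·ln0.25 = 0.3466
  cell (2,r): −0.06·ln0.06 = 0.1688
  cell (2,s): −0.13·ln0.13 = 0.2652
  cell (2,t): −0.21·ln0.21 = 0.3277
  cell (3,r): −0.07·ln0.07 = 0.1861
  cell (3,s): −0.06·ln0.06 = 0.1688
  cell (3,t): −0.14·ln0.14 = 0.2753
Sum = 1.986 nats.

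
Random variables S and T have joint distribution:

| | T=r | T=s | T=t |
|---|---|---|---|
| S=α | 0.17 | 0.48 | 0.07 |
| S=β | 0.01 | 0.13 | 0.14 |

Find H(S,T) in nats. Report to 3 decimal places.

H(S,T) = −Σ p(x,y)·ln p(x,y) over all 6 cells.
  cell (α,r): −0.17·ln0.17 = 0.3012
  cell (α,s): −0.48·ln0.48 = 0.3523
  cell (α,t): −0.07·ln0.07 = 0.1861
  cell (β,r): −0.01·ln0.01 = 0.0461
  cell (β,s): −0.13·ln0.13 = 0.2652
  cell (β,t): −0.14·ln0.14 = 0.2753
Sum = 1.426 nats.

1.426 nats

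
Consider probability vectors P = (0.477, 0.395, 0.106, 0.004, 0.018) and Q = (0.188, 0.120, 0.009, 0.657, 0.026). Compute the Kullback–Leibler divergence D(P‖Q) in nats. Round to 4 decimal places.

1.1491 nats

D(P‖Q) = Σ p·ln(p/q).
  0.477·ln(0.477/0.188) = 0.44412
  0.395·ln(0.395/0.120) = 0.47060
  0.106·ln(0.106/0.009) = 0.26142
  0.004·ln(0.004/0.657) = -0.02041
  0.018·ln(0.018/0.026) = -0.00662
D(P‖Q) = 1.1491 nats.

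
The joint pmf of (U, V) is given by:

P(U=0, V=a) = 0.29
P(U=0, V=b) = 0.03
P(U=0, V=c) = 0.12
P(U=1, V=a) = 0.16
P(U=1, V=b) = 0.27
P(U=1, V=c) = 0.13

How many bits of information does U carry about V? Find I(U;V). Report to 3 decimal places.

Marginals: p(U) = (0.4400, 0.5600), p(V) = (0.4500, 0.3000, 0.2500).
I(U;V) = H(U) + H(V) − H(U,V).
H(U) = 0.9896, H(V) = 1.5395, H(U,V) = 2.3524.
I(U;V) = 0.9896 + 1.5395 − 2.3524 = 0.177 bits.

0.177 bits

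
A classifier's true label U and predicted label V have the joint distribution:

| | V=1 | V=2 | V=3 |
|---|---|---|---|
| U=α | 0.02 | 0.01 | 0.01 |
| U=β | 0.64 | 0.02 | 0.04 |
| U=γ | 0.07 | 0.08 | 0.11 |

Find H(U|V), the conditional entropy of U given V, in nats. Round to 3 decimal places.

0.528 nats

Marginals: p(U) = (0.0400, 0.7000, 0.2600), p(V) = (0.7300, 0.1100, 0.1600).
H(U|V) = Σ p(V) · H(U|V=·).
  V=1: p=0.7300, H(U|V=1) = 0.4387
  V=2: p=0.1100, H(U|V=2) = 0.7595
  V=3: p=0.1600, H(U|V=3) = 0.7775
Weighted sum = 0.528 nats.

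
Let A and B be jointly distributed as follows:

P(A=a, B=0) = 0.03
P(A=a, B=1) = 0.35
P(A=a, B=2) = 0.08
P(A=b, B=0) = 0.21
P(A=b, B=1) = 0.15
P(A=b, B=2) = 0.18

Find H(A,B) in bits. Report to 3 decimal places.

2.302 bits

H(A,B) = −Σ p(x,y)·log₂ p(x,y) over all 6 cells.
  cell (a,0): −0.03·log₂0.03 = 0.1518
  cell (a,1): −0.35·log₂0.35 = 0.5301
  cell (a,2): −0.08·log₂0.08 = 0.2915
  cell (b,0): −0.21·log₂0.21 = 0.4728
  cell (b,1): −0.15·log₂0.15 = 0.4105
  cell (b,2): −0.18·log₂0.18 = 0.4453
Sum = 2.302 bits.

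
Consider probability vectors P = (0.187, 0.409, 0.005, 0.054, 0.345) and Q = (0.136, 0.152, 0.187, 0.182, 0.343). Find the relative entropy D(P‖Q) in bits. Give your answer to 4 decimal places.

0.5521 bits

D(P‖Q) = Σ p·log₂(p/q).
  0.187·log₂(0.187/0.136) = 0.08591
  0.409·log₂(0.409/0.152) = 0.58406
  0.005·log₂(0.005/0.187) = -0.02612
  0.054·log₂(0.054/0.182) = -0.09466
  0.345·log₂(0.345/0.343) = 0.00289
D(P‖Q) = 0.5521 bits.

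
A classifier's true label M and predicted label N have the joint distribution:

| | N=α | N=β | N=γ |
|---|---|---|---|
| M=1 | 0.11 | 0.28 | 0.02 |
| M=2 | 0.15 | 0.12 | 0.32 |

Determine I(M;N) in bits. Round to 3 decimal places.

0.259 bits

Marginals: p(M) = (0.4100, 0.5900), p(N) = (0.2600, 0.4000, 0.3400).
I(M;N) = H(M) + H(N) − H(M,N).
H(M) = 0.9765, H(N) = 1.5632, H(M,N) = 2.2810.
I(M;N) = 0.9765 + 1.5632 − 2.2810 = 0.259 bits.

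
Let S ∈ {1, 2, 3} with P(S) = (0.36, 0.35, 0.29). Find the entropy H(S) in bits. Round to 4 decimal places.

H(S) = −Σ p·log₂ p.
  −(0.36)·log₂(0.36) = 0.53062
  −(0.35)·log₂(0.35) = 0.53010
  −(0.29)·log₂(0.29) = 0.51790
Sum: 0.53062 + 0.53010 + 0.51790 = 1.5786 bits.

1.5786 bits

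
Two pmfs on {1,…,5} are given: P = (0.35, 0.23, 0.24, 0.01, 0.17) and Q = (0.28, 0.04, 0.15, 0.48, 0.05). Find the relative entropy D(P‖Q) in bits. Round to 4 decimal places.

D(P‖Q) = Σ p·log₂(p/q).
  0.35·log₂(0.35/0.28) = 0.11267
  0.23·log₂(0.23/0.04) = 0.58042
  0.24·log₂(0.24/0.15) = 0.16274
  0.01·log₂(0.01/0.48) = -0.05585
  0.17·log₂(0.17/0.05) = 0.30014
D(P‖Q) = 1.1001 bits.

1.1001 bits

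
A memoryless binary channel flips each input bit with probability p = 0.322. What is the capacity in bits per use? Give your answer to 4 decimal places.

Binary symmetric channel: C = 1 − h₂(ε) where h₂ is the binary entropy function.
h₂(0.322) = −0.322·log₂0.322 − 0.678·log₂0.678 = 0.9065.
C = 1 − 0.9065 = 0.0935 bits per channel use.

0.0935 bits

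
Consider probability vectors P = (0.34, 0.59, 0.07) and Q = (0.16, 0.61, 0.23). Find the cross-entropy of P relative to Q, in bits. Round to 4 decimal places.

1.4681 bits

H(P,Q) = −Σ p·log₂ q.
  −0.34·log₂(0.16) = 0.89891
  −0.59·log₂(0.61) = 0.42074
  −0.07·log₂(0.23) = 0.14842
H(P,Q) = 1.4681 bits.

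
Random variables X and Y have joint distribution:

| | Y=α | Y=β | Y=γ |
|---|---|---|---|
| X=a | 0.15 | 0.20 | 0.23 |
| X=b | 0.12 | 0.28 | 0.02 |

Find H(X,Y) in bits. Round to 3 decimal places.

H(X,Y) = −Σ p(x,y)·log₂ p(x,y) over all 6 cells.
  cell (a,α): −0.15·log₂0.15 = 0.4105
  cell (a,β): −0.20·log₂0.20 = 0.4644
  cell (a,γ): −0.23·log₂0.23 = 0.4877
  cell (b,α): −0.12·log₂0.12 = 0.3671
  cell (b,β): −0.28·log₂0.28 = 0.5142
  cell (b,γ): −0.02·log₂0.02 = 0.1129
Sum = 2.357 bits.

2.357 bits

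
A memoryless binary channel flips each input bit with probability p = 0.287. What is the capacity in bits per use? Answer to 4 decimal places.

Binary symmetric channel: C = 1 − h₂(ε) where h₂ is the binary entropy function.
h₂(0.287) = −0.287·log₂0.287 − 0.713·log₂0.713 = 0.8648.
C = 1 − 0.8648 = 0.1352 bits per channel use.

0.1352 bits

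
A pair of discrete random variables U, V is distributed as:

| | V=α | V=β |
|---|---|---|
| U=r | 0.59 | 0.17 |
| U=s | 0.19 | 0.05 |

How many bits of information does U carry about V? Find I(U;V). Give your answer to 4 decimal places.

0.0002 bits

Marginals: p(U) = (0.7600, 0.2400), p(V) = (0.7800, 0.2200).
I(U;V) = Σ p(x,y)·log₂[p(x,y)/(p(x)p(y))].
  (r,α): 0.59·log₂(0.9953) = -0.00403
  (r,β): 0.17·log₂(1.0167) = 0.00407
  (s,α): 0.19·log₂(1.0150) = 0.00407
  (s,β): 0.05·log₂(0.9470) = -0.00393
Sum = 0.0002 bits.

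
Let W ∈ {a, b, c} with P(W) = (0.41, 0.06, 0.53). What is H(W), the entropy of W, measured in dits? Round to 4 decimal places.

H(W) = −Σ p·log₁₀ p.
  −(0.41)·log₁₀(0.41) = 0.15876
  −(0.06)·log₁₀(0.06) = 0.07331
  −(0.53)·log₁₀(0.53) = 0.14613
Sum: 0.15876 + 0.07331 + 0.14613 = 0.3782 dits.

0.3782 dits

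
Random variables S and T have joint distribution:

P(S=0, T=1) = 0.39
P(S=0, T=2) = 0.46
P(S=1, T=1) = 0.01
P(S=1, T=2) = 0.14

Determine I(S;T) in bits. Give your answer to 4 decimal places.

Marginals: p(S) = (0.8500, 0.1500), p(T) = (0.4000, 0.6000).
I(S;T) = Σ p(x,y)·log₂[p(x,y)/(p(x)p(y))].
  (0,1): 0.39·log₂(1.1471) = 0.07720
  (0,2): 0.46·log₂(0.9020) = -0.06848
  (1,1): 0.01·log₂(0.1667) = -0.02585
  (1,2): 0.14·log₂(1.5556) = 0.08924
Sum = 0.0721 bits.

0.0721 bits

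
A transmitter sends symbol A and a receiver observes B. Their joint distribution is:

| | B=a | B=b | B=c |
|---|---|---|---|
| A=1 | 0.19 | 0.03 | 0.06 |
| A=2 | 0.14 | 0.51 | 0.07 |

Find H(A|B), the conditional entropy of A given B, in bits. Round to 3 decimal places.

Chain rule: H(A|B) = H(A,B) − H(B).
Marginals: p(A) = (0.2800, 0.7200), p(B) = (0.3300, 0.5400, 0.1300).
H(A,B) = 2.0116 bits; H(B) = 1.3905 bits.
H(A|B) = 2.0116 − 1.3905 = 0.621 bits.

0.621 bits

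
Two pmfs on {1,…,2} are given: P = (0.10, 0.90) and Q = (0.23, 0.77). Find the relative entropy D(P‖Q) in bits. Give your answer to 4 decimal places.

D(P‖Q) = Σ p·log₂(p/q).
  0.10·log₂(0.10/0.23) = -0.12016
  0.90·log₂(0.90/0.77) = 0.20256
D(P‖Q) = 0.0824 bits.

0.0824 bits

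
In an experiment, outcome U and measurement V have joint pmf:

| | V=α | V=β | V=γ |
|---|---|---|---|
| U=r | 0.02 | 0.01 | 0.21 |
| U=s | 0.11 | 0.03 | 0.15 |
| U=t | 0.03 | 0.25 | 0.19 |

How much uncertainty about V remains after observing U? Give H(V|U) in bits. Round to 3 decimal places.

1.148 bits

Marginals: p(U) = (0.2400, 0.2900, 0.4700), p(V) = (0.1600, 0.2900, 0.5500).
H(V|U) = Σ p(U) · H(V|U=·).
  U=r: p=0.2400, H(V|U=r) = 0.6584
  U=s: p=0.2900, H(V|U=s) = 1.3610
  U=t: p=0.4700, H(V|U=t) = 1.2660
Weighted sum = 1.148 bits.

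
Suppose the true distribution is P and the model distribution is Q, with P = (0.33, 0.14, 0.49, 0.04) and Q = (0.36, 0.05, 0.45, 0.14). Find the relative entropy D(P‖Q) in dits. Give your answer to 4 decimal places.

0.0465 dits

D(P‖Q) = Σ p·log₁₀(p/q).
  0.33·log₁₀(0.33/0.36) = -0.01247
  0.14·log₁₀(0.14/0.05) = 0.06260
  0.49·log₁₀(0.49/0.45) = 0.01812
  0.04·log₁₀(0.04/0.14) = -0.02176
D(P‖Q) = 0.0465 dits.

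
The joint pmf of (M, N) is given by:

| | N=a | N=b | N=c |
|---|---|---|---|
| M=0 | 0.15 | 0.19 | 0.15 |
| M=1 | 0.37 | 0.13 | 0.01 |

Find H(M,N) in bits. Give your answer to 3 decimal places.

H(M,N) = −Σ p(x,y)·log₂ p(x,y) over all 6 cells.
  cell (0,a): −0.15·log₂0.15 = 0.4105
  cell (0,b): −0.19·log₂0.19 = 0.4552
  cell (0,c): −0.15·log₂0.15 = 0.4105
  cell (1,a): −0.37·log₂0.37 = 0.5307
  cell (1,b): −0.13·log₂0.13 = 0.3826
  cell (1,c): −0.01·log₂0.01 = 0.0664
Sum = 2.256 bits.

2.256 bits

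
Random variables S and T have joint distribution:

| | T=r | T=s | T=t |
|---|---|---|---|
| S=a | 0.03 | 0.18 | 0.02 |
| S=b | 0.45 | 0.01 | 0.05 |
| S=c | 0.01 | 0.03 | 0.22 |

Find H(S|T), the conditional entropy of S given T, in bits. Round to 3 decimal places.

Chain rule: H(S|T) = H(S,T) − H(T).
Marginals: p(S) = (0.2300, 0.5100, 0.2600), p(T) = (0.4900, 0.2200, 0.2900).
H(S,T) = 2.2097 bits; H(T) = 1.5028 bits.
H(S|T) = 2.2097 − 1.5028 = 0.707 bits.

0.707 bits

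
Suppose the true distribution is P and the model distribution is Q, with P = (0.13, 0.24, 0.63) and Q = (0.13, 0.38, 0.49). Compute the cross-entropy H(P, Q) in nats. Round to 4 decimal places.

H(P,Q) = −Σ p·ln q.
  −0.13·ln(0.13) = 0.26523
  −0.24·ln(0.38) = 0.23222
  −0.63·ln(0.49) = 0.44941
H(P,Q) = 0.9469 nats.

0.9469 nats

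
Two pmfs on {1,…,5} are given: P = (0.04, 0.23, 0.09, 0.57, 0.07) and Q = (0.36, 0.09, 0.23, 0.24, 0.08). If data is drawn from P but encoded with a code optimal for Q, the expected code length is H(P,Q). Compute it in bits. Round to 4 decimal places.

H(P,Q) = −Σ p·log₂ q.
  −0.04·log₂(0.36) = 0.05896
  −0.23·log₂(0.09) = 0.79900
  −0.09·log₂(0.23) = 0.19083
  −0.57·log₂(0.24) = 1.17357
  −0.07·log₂(0.08) = 0.25507
H(P,Q) = 2.4774 bits.

2.4774 bits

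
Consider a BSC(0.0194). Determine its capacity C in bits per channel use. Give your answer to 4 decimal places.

Binary symmetric channel: C = 1 − h₂(ε) where h₂ is the binary entropy function.
h₂(0.0194) = −0.0194·log₂0.0194 − 0.9806·log₂0.9806 = 0.1381.
C = 1 − 0.1381 = 0.8619 bits per channel use.

0.8619 bits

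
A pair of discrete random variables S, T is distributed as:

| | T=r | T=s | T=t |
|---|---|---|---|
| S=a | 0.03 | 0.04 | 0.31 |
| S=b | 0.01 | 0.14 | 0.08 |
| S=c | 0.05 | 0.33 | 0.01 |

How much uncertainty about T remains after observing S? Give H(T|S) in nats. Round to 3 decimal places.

Marginals: p(S) = (0.3800, 0.2300, 0.3900), p(T) = (0.0900, 0.5100, 0.4000).
H(T|S) = Σ p(S) · H(T|S=·).
  S=a: p=0.3800, H(T|S=a) = 0.6035
  S=b: p=0.2300, H(T|S=b) = 0.8058
  S=c: p=0.3900, H(T|S=c) = 0.4986
Weighted sum = 0.609 nats.

0.609 nats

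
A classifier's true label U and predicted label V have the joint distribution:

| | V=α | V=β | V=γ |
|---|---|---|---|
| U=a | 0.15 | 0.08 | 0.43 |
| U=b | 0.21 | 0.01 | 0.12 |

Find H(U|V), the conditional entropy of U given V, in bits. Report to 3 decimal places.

Chain rule: H(U|V) = H(U,V) − H(V).
Marginals: p(U) = (0.6600, 0.3400), p(V) = (0.3600, 0.0900, 0.5500).
H(U,V) = 2.1319 bits; H(V) = 1.3176 bits.
H(U|V) = 2.1319 − 1.3176 = 0.814 bits.

0.814 bits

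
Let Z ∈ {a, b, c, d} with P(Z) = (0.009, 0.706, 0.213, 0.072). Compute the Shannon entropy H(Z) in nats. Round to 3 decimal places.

0.807 nats

H(Z) = −Σ p·ln p.
  −(0.009)·ln(0.009) = 0.0424
  −(0.706)·ln(0.706) = 0.2458
  −(0.213)·ln(0.213) = 0.3294
  −(0.072)·ln(0.072) = 0.1894
Sum: 0.0424 + 0.2458 + 0.3294 + 0.1894 = 0.807 nats.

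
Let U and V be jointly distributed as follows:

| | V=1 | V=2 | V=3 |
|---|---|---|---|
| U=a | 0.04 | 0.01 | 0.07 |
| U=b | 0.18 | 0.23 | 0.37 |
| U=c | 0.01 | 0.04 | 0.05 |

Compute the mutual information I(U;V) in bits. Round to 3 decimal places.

0.032 bits

Marginals: p(U) = (0.1200, 0.7800, 0.1000), p(V) = (0.2300, 0.2800, 0.4900).
I(U;V) = Σ p(x,y)·log₂[p(x,y)/(p(x)p(y))].
  (a,1): 0.04·log₂(1.4493) = 0.0214
  (a,2): 0.01·log₂(0.2976) = -0.0175
  (a,3): 0.07·log₂(1.1905) = 0.0176
  (b,1): 0.18·log₂(1.0033) = 0.0009
  (b,2): 0.23·log₂(1.0531) = 0.0172
  (b,3): 0.37·log₂(0.9681) = -0.0173
  (c,1): 0.01·log₂(0.4348) = -0.0120
  (c,2): 0.04·log₂(1.4286) = 0.0206
  (c,3): 0.05·log₂(1.0204) = 0.0015
Sum = 0.032 bits.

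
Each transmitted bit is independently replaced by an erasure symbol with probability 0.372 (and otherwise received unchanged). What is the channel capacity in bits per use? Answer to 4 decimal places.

0.6280 bits

Binary erasure channel: capacity C = 1 − ε.
C = 1 − 0.372 = 0.6280 bits per channel use.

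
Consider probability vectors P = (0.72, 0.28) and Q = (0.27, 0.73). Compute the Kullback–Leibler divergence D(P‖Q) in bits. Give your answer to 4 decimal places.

D(P‖Q) = Σ p·log₂(p/q).
  0.72·log₂(0.72/0.27) = 1.01883
  0.28·log₂(0.28/0.73) = -0.38709
D(P‖Q) = 0.6317 bits.

0.6317 bits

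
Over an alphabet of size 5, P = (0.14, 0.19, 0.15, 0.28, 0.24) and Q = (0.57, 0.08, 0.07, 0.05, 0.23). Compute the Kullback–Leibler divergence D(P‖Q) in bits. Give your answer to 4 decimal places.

D(P‖Q) = Σ p·log₂(p/q).
  0.14·log₂(0.14/0.57) = -0.28357
  0.19·log₂(0.19/0.08) = 0.23711
  0.15·log₂(0.15/0.07) = 0.16493
  0.28·log₂(0.28/0.05) = 0.69592
  0.24·log₂(0.24/0.23) = 0.01474
D(P‖Q) = 0.8291 bits.

0.8291 bits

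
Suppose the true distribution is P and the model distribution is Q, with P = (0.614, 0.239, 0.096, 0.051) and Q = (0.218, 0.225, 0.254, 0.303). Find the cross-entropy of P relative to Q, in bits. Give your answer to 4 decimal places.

H(P,Q) = −Σ p·log₂ q.
  −0.614·log₂(0.218) = 1.34933
  −0.239·log₂(0.225) = 0.51433
  −0.096·log₂(0.254) = 0.18980
  −0.051·log₂(0.303) = 0.08785
H(P,Q) = 2.1413 bits.

2.1413 bits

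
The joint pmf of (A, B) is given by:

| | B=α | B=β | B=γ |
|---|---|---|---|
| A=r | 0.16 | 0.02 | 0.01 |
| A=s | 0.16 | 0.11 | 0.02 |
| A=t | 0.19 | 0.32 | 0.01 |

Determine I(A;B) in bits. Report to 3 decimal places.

Marginals: p(A) = (0.1900, 0.2900, 0.5200), p(B) = (0.5100, 0.4500, 0.0400).
I(A;B) = Σ p(x,y)·log₂[p(x,y)/(p(x)p(y))].
  (r,α): 0.16·log₂(1.6512) = 0.1158
  (r,β): 0.02·log₂(0.2339) = -0.0419
  (r,γ): 0.01·log₂(1.3158) = 0.0040
  (s,α): 0.16·log₂(1.0818) = 0.0182
  (s,β): 0.11·log₂(0.8429) = -0.0271
  (s,γ): 0.02·log₂(1.7241) = 0.0157
  (t,α): 0.19·log₂(0.7164) = -0.0914
  (t,β): 0.32·log₂(1.3675) = 0.1445
  (t,γ): 0.01·log₂(0.4808) = -0.0106
Sum = 0.127 bits.

0.127 bits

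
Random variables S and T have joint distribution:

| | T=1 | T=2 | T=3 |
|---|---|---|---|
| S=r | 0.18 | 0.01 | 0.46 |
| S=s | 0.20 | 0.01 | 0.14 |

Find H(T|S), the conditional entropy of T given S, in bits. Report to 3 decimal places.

1.021 bits

Marginals: p(S) = (0.6500, 0.3500), p(T) = (0.3800, 0.0200, 0.6000).
H(T|S) = Σ p(S) · H(T|S=·).
  S=r: p=0.6500, H(T|S=r) = 0.9586
  S=s: p=0.3500, H(T|S=s) = 1.1367
Weighted sum = 1.021 bits.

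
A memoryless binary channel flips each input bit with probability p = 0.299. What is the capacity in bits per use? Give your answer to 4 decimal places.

0.1199 bits

Binary symmetric channel: C = 1 − h₂(ε) where h₂ is the binary entropy function.
h₂(0.299) = −0.299·log₂0.299 − 0.701·log₂0.701 = 0.8801.
C = 1 − 0.8801 = 0.1199 bits per channel use.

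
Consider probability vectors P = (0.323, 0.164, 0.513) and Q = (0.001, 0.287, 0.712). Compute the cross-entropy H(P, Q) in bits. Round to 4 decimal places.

H(P,Q) = −Σ p·log₂ q.
  −0.323·log₂(0.001) = 3.21895
  −0.164·log₂(0.287) = 0.29534
  −0.513·log₂(0.712) = 0.25140
H(P,Q) = 3.7657 bits.

3.7657 bits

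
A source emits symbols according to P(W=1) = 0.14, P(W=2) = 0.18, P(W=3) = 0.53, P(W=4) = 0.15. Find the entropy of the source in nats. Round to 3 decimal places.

H(W) = −Σ p·ln p.
  −(0.14)·ln(0.14) = 0.2753
  −(0.18)·ln(0.18) = 0.3087
  −(0.53)·ln(0.53) = 0.3365
  −(0.15)·ln(0.15) = 0.2846
Sum: 0.2753 + 0.3087 + 0.3365 + 0.2846 = 1.205 nats.

1.205 nats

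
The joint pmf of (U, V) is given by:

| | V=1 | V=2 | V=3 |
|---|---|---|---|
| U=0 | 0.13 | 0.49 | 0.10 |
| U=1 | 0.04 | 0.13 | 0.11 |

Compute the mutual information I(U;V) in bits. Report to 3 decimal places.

Marginals: p(U) = (0.7200, 0.2800), p(V) = (0.1700, 0.6200, 0.2100).
I(U;V) = Σ p(x,y)·log₂[p(x,y)/(p(x)p(y))].
  (0,1): 0.13·log₂(1.0621) = 0.0113
  (0,2): 0.49·log₂(1.0977) = 0.0659
  (0,3): 0.10·log₂(0.6614) = -0.0596
  (1,1): 0.04·log₂(0.8403) = -0.0100
  (1,2): 0.13·log₂(0.7488) = -0.0542
  (1,3): 0.11·log₂(1.8707) = 0.0994
Sum = 0.053 bits.

0.053 bits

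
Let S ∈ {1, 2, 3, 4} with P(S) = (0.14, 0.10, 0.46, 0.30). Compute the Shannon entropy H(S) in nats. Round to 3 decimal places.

H(S) = −Σ p·ln p.
  −(0.14)·ln(0.14) = 0.2753
  −(0.10)·ln(0.10) = 0.2303
  −(0.46)·ln(0.46) = 0.3572
  −(0.30)·ln(0.30) = 0.3612
Sum: 0.2753 + 0.2303 + 0.3572 + 0.3612 = 1.224 nats.

1.224 nats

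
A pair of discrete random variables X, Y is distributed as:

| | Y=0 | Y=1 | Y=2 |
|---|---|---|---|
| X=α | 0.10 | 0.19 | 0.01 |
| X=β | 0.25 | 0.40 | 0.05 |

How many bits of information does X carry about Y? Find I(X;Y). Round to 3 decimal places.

0.005 bits

Marginals: p(X) = (0.3000, 0.7000), p(Y) = (0.3500, 0.5900, 0.0600).
I(X;Y) = H(X) + H(Y) − H(X,Y).
H(X) = 0.8813, H(Y) = 1.2227, H(X,Y) = 2.0987.
I(X;Y) = 0.8813 + 1.2227 − 2.0987 = 0.005 bits.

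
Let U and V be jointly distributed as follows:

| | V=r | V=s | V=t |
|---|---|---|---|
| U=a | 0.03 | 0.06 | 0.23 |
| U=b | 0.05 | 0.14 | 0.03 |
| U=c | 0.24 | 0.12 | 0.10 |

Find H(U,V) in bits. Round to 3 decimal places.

H(U,V) = −Σ p(x,y)·log₂ p(x,y) over all 9 cells.
  cell (a,r): −0.03·log₂0.03 = 0.1518
  cell (a,s): −0.06·log₂0.06 = 0.2435
  cell (a,t): −0.23·log₂0.23 = 0.4877
  cell (b,r): −0.05·log₂0.05 = 0.2161
  cell (b,s): −0.14·log₂0.14 = 0.3971
  cell (b,t): −0.03·log₂0.03 = 0.1518
  cell (c,r): −0.24·log₂0.24 = 0.4941
  cell (c,s): −0.12·log₂0.12 = 0.3671
  cell (c,t): −0.10·log₂0.10 = 0.3322
Sum = 2.841 bits.

2.841 bits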